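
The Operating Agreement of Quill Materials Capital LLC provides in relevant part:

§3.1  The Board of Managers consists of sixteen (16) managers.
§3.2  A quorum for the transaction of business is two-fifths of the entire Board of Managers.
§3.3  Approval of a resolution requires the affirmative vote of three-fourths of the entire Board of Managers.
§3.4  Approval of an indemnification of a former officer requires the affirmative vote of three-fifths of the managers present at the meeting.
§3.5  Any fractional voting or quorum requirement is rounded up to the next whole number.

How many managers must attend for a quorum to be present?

2/5 of 16 = 6.40, rounded up to 7.

7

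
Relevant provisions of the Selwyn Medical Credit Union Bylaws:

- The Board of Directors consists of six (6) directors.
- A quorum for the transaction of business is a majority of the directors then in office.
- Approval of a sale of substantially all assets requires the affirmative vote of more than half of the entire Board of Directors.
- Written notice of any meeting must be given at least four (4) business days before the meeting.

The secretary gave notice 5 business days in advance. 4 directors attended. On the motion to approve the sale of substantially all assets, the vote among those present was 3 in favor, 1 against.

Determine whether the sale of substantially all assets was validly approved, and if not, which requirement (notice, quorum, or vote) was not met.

Invalid — vote requirement not satisfied.

Notice: 5 business days given; 4 required (5 ≥ 4). Satisfied.
Quorum: 4 present; quorum is 4. Satisfied.
Vote: the sale of substantially all assets requires a majority of the entire Board of Directors (6). A majority of 6 is 4, so 4 affirmative votes are needed; 3 voted in favor. Not satisfied.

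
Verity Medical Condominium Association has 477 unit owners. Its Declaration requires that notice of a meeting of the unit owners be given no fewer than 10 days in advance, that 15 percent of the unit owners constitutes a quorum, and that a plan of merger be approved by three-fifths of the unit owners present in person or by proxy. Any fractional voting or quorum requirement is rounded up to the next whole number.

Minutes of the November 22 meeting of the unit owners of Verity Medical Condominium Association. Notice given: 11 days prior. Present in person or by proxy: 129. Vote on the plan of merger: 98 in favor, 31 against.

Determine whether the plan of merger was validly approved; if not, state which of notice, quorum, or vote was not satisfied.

Notice: 11 days given; 10 required. Satisfied.
Quorum: 15% of 477 = 71.55, rounded up to 72; 129 present. Satisfied.
Vote: requires three-fifths of those present (129); 3/5 of 129 = 77.40, rounded up to 78, so 78 needed; 98 in favor. Satisfied.

Valid — all requirements satisfied.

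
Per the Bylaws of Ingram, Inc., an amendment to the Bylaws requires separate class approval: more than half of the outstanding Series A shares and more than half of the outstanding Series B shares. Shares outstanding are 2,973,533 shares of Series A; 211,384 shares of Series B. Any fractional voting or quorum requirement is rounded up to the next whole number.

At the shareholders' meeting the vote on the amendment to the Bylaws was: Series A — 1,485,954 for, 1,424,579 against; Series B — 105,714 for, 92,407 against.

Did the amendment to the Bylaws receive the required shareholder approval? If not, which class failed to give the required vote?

Series A: a majority of 2973533 is 1486767; 1,486,767 required, 1,485,954 in favor — not approved.
Series B: a majority of 211384 is 105693; 105,693 required, 105,714 in favor — approved.

Not approved — the Series A shares did not give the required vote.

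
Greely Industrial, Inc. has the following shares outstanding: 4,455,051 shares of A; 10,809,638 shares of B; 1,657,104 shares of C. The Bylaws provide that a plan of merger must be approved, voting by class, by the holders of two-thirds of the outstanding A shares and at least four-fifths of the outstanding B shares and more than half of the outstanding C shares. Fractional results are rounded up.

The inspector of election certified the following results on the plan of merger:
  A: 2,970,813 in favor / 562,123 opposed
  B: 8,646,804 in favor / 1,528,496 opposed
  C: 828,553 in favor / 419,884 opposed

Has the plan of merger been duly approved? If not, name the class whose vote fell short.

A: 2/3 of 4455051 = 2970034; 2,970,034 required, 2,970,813 in favor — approved.
B: 4/5 of 10809638 = 8647710.40, rounded up to 8647711; 8,647,711 required, 8,646,804 in favor — not approved.
C: a majority of 1657104 is 828553; 828,553 required, 828,553 in favor — approved.

Not approved — the B shares did not give the required vote.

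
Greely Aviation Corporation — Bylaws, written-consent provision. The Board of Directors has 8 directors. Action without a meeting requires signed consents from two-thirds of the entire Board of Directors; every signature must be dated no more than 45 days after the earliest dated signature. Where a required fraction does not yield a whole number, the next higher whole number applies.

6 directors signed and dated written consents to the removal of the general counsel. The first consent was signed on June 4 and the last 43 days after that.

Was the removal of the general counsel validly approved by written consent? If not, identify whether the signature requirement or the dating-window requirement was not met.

Signatures required: two-thirds of 8 — 2/3 of 8 = 5.33, rounded up to 6, so 6 needed; 6 signed. Sufficient.
Dating window: the latest signature is 43 days after the earliest; the limit is 45 days. Within the window.

Effective — both the signature and dating-window requirements are satisfied.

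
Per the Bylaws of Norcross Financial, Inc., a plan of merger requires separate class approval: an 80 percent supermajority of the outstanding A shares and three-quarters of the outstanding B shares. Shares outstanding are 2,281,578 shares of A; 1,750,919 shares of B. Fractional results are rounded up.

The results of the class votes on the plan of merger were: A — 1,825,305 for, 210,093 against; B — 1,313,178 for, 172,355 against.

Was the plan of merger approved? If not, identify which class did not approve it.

A: 4/5 of 2281578 = 1825262.40, rounded up to 1825263; 1,825,263 required, 1,825,305 in favor — approved.
B: 3/4 of 1750919 = 1313189.25, rounded up to 1313190; 1,313,190 required, 1,313,178 in favor — not approved.

Not approved — the B shares did not give the required vote.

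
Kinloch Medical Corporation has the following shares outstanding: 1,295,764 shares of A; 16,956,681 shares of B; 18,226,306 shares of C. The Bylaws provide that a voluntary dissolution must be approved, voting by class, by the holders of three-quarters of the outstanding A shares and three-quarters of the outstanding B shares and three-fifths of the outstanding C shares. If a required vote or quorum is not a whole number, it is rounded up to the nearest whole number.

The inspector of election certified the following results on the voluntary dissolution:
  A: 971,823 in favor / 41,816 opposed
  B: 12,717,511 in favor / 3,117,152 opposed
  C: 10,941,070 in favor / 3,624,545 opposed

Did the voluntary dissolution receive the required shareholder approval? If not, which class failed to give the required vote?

A: 3/4 of 1295764 = 971823; 971,823 required, 971,823 in favor — approved.
B: 3/4 of 16956681 = 12717510.75, rounded up to 12717511; 12,717,511 required, 12,717,511 in favor — approved.
C: 3/5 of 18226306 = 10935783.60, rounded up to 10935784; 10,935,784 required, 10,941,070 in favor — approved.

Approved — every class gave the required vote.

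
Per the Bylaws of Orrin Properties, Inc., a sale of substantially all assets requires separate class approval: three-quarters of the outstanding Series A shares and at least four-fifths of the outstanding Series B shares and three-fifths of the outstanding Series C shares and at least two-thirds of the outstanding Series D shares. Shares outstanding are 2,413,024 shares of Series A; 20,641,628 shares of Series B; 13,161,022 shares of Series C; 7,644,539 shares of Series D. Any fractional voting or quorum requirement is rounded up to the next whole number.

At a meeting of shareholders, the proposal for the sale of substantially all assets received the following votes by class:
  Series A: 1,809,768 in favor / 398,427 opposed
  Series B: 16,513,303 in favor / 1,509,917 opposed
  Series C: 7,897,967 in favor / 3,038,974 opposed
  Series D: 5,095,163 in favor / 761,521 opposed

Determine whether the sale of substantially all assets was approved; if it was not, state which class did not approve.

Series A: 3/4 of 2413024 = 1809768; 1,809,768 required, 1,809,768 in favor — approved.
Series B: 4/5 of 20641628 = 16513302.40, rounded up to 16513303; 16,513,303 required, 16,513,303 in favor — approved.
Series C: 3/5 of 13161022 = 7896613.20, rounded up to 7896614; 7,896,614 required, 7,897,967 in favor — approved.
Series D: 2/3 of 7644539 = 5096359.33, rounded up to 5096360; 5,096,360 required, 5,095,163 in favor — not approved.

Not approved — the Series D shares did not give the required vote.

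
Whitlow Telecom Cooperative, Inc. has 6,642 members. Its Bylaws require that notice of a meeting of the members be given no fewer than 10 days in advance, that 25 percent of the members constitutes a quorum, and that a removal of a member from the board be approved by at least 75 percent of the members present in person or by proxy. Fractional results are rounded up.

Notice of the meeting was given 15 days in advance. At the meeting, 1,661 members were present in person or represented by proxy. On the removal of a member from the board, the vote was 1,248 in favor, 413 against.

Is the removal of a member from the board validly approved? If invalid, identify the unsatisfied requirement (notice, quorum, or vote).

Valid — all requirements satisfied.

Notice: 15 days given; 10 required. Satisfied.
Quorum: 25% of 6,642 = 1,660.50, rounded up to 1,661; 1,661 present. Satisfied.
Vote: requires three-fourths of those present (1,661); 3/4 of 1661 = 1245.75, rounded up to 1246, so 1,246 needed; 1,248 in favor. Satisfied.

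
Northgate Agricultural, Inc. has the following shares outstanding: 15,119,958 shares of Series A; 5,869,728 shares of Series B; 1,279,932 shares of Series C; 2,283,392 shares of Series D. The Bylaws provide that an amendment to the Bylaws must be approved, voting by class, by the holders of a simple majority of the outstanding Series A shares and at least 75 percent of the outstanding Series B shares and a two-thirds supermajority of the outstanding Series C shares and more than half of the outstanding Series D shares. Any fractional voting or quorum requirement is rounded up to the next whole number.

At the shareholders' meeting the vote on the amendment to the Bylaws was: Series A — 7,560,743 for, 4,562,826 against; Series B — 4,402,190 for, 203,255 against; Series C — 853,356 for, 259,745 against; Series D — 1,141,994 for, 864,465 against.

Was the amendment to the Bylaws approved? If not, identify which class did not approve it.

Not approved — the Series B shares did not give the required vote.

Series A: a majority of 15119958 is 7559980; 7,559,980 required, 7,560,743 in favor — approved.
Series B: 3/4 of 5869728 = 4402296; 4,402,296 required, 4,402,190 in favor — not approved.
Series C: 2/3 of 1279932 = 853288; 853,288 required, 853,356 in favor — approved.
Series D: a majority of 2283392 is 1141697; 1,141,697 required, 1,141,994 in favor — approved.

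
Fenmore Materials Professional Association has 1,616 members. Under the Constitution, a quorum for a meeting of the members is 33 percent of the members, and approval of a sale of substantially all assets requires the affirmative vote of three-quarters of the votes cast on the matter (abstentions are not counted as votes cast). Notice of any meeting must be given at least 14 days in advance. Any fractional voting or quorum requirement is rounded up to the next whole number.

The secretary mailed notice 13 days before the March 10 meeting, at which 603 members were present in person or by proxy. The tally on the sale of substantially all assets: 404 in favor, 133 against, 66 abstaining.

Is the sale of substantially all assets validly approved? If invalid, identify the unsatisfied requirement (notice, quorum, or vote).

Invalid — notice requirement not satisfied.

Notice: 13 days given; 14 required. Not satisfied.
Quorum: 33% of 1,616 = 533.28, rounded up to 534; 603 present. Satisfied.
Vote: requires three-fourths of the votes cast (603 − 66 abstaining = 537); 3/4 of 537 = 402.75, rounded up to 403, so 403 needed; 404 in favor. Satisfied.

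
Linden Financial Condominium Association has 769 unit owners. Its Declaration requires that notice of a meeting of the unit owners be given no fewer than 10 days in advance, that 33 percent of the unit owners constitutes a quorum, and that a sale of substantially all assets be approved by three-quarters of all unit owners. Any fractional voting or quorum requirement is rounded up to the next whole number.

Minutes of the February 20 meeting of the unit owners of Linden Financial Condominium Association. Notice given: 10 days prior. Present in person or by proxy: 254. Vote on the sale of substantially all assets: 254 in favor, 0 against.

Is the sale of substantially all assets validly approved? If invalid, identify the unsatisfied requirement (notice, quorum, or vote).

Invalid — vote requirement not satisfied.

Notice: 10 days given; 10 required. Satisfied.
Quorum: 33% of 769 = 253.77, rounded up to 254; 254 present. Satisfied.
Vote: requires three-fourths of all unit owners (769); 3/4 of 769 = 576.75, rounded up to 577, so 577 needed; 254 in favor. Not satisfied.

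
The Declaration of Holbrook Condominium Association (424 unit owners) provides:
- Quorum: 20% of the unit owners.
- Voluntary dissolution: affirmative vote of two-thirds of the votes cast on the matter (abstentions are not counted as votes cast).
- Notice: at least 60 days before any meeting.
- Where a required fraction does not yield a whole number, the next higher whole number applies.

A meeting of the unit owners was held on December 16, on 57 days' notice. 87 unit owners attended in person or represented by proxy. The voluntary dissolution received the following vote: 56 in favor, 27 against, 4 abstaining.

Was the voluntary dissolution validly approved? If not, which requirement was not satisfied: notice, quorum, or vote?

Notice: 57 days given; 60 required. Not satisfied.
Quorum: 20% of 424 = 84.80, rounded up to 85; 87 present. Satisfied.
Vote: requires two-thirds of the votes cast (87 − 4 abstaining = 83); 2/3 of 83 = 55.33, rounded up to 56, so 56 needed; 56 in favor. Satisfied.

Invalid — notice requirement not satisfied.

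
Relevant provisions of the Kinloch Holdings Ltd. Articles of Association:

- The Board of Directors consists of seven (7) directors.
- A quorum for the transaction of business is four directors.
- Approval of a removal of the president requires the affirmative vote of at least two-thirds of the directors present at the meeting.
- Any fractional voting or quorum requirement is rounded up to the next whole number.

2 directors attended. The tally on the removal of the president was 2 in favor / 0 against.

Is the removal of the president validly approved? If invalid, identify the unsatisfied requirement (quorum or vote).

Invalid — quorum requirement not satisfied.

Quorum: 2 present; quorum is 4. Not satisfied.
Vote: the removal of the president requires two-thirds of the directors present (2). 2/3 of 2 = 1.33, rounded up to 2, so 2 affirmative votes are needed; 2 voted in favor. Satisfied. (Moot — without a quorum no business can be validly transacted.)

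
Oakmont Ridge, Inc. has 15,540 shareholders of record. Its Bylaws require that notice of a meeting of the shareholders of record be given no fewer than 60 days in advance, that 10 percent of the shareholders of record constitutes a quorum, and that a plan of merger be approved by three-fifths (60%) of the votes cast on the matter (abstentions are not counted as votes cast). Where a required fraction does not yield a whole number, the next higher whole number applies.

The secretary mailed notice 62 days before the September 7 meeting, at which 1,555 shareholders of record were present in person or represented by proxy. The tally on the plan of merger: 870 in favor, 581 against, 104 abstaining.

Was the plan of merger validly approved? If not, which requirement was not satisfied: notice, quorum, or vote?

Notice: 62 days given; 60 required. Satisfied.
Quorum: 10% of 15,540 = 1,554; 1,555 present. Satisfied.
Vote: requires three-fifths of the votes cast (1,555 − 104 abstaining = 1,451); 3/5 of 1451 = 870.60, rounded up to 871, so 871 needed; 870 in favor. Not satisfied.

Invalid — vote requirement not satisfied.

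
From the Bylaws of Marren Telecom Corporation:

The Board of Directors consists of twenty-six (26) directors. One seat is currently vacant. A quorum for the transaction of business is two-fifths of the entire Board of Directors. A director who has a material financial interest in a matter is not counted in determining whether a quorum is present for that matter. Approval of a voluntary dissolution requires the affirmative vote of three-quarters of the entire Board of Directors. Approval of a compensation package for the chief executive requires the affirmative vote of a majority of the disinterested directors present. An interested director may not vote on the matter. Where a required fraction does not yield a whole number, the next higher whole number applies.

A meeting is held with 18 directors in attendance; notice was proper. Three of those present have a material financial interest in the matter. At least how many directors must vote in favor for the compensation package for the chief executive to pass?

8

The compensation package for the chief executive requires a majority of the disinterested directors present (18 − 3 = 15).
A majority of 15 is 8.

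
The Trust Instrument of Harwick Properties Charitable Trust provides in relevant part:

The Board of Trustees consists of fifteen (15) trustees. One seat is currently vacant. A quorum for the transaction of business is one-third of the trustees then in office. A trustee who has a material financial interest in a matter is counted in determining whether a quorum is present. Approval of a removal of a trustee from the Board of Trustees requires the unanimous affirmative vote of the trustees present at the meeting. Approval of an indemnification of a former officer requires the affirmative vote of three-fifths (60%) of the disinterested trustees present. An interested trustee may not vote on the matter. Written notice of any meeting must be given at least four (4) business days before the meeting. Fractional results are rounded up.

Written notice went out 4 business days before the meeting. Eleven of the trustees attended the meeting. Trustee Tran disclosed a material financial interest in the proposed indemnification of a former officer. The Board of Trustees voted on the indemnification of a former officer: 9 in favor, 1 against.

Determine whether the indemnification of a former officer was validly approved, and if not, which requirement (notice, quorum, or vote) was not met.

Notice: 4 business days given; 4 required (4 ≥ 4). Satisfied.
Quorum: 11 present (interested trustees count toward quorum); quorum is 5. Satisfied.
Vote: the indemnification of a former officer requires three-fifths of the disinterested trustees present (11 − 1 = 10). 3/5 of 10 = 6, so 6 affirmative votes are needed; 9 voted in favor. Satisfied.

Valid — all requirements satisfied.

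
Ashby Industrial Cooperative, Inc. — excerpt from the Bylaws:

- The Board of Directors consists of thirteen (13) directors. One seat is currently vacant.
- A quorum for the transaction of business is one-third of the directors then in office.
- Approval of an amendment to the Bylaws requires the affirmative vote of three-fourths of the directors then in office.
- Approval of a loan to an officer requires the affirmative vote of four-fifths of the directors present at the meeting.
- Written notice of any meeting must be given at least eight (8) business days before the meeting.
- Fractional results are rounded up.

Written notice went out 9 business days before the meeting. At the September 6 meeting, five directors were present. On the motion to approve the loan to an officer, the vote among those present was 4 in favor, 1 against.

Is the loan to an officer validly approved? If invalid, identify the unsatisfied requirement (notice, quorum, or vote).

Notice: 9 business days given; 8 required (9 ≥ 8). Satisfied.
Quorum: 5 present; quorum is 4. Satisfied.
Vote: the loan to an officer requires four-fifths of the directors present (5). 4/5 of 5 = 4, so 4 affirmative votes are needed; 4 voted in favor. Satisfied.

Valid — all requirements satisfied.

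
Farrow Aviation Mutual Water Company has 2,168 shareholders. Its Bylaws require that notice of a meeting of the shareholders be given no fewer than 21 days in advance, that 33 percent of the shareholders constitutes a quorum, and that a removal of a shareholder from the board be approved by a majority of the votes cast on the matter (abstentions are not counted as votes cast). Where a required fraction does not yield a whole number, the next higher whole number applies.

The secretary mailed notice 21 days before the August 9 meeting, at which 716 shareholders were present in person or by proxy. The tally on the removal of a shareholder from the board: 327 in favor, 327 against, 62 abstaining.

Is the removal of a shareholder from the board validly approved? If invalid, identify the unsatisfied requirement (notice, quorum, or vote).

Notice: 21 days given; 21 required. Satisfied.
Quorum: 33% of 2,168 = 715.44, rounded up to 716; 716 present. Satisfied.
Vote: requires a majority of the votes cast (716 − 62 abstaining = 654); a majority of 654 is 328, so 328 needed; 327 in favor. Not satisfied.

Invalid — vote requirement not satisfied.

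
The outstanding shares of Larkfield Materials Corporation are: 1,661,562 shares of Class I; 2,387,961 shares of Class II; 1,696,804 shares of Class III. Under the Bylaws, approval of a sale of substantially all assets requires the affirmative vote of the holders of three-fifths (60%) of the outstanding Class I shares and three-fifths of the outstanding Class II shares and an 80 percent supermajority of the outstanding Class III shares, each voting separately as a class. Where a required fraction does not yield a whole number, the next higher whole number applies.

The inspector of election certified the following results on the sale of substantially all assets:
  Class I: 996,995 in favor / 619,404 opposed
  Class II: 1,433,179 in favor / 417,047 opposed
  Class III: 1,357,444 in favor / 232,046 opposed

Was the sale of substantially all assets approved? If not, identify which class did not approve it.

Class I: 3/5 of 1661562 = 996937.20, rounded up to 996938; 996,938 required, 996,995 in favor — approved.
Class II: 3/5 of 2387961 = 1432776.60, rounded up to 1432777; 1,432,777 required, 1,433,179 in favor — approved.
Class III: 4/5 of 1696804 = 1357443.20, rounded up to 1357444; 1,357,444 required, 1,357,444 in favor — approved.

Approved — every class gave the required vote.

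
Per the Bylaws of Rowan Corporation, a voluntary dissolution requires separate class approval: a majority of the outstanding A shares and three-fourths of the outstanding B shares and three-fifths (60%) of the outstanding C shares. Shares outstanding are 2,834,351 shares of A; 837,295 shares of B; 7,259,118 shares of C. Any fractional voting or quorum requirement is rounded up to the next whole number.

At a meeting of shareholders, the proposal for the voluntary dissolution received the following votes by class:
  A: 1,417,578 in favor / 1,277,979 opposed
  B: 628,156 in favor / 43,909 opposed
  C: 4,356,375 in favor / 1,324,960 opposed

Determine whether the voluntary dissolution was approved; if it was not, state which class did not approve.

A: a majority of 2834351 is 1417176; 1,417,176 required, 1,417,578 in favor — approved.
B: 3/4 of 837295 = 627971.25, rounded up to 627972; 627,972 required, 628,156 in favor — approved.
C: 3/5 of 7259118 = 4355470.80, rounded up to 4355471; 4,355,471 required, 4,356,375 in favor — approved.

Approved — every class gave the required vote.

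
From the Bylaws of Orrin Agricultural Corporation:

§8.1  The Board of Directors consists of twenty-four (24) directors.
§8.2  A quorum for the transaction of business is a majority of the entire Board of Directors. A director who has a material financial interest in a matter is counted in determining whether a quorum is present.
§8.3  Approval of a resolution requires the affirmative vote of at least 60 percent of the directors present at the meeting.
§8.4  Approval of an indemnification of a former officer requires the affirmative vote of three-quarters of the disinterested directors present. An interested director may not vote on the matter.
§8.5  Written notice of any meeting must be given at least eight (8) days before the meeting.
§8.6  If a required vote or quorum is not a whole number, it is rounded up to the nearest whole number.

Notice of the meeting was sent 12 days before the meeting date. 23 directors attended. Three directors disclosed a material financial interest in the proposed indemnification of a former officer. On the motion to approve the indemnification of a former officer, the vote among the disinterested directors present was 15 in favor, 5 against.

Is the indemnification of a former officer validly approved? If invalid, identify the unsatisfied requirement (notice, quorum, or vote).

Notice: 12 days given; 8 required (12 ≥ 8). Satisfied.
Quorum: 23 present (interested directors count toward quorum); quorum is 13. Satisfied.
Vote: the indemnification of a former officer requires three-fourths of the disinterested directors present (23 − 3 = 20). 3/4 of 20 = 15, so 15 affirmative votes are needed; 15 voted in favor. Satisfied.

Valid — all requirements satisfied.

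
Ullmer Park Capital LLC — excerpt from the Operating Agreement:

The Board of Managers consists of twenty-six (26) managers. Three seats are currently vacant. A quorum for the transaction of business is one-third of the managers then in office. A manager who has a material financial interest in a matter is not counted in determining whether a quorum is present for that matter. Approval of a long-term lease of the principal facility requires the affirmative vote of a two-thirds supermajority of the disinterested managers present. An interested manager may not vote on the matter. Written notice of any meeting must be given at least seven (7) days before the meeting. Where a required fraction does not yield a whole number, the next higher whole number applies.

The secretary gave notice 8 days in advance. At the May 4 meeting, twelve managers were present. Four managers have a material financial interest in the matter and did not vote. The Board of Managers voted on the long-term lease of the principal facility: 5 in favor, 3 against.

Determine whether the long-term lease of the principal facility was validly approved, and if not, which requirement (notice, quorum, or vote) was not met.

Invalid — vote requirement not satisfied.

Notice: 8 days given; 7 required (8 ≥ 7). Satisfied.
Quorum: 12 present, but the 4 interested managers do not count, leaving 8. Quorum is 8. Satisfied.
Vote: the long-term lease of the principal facility requires two-thirds of the disinterested managers present (12 − 4 = 8). 2/3 of 8 = 5.33, rounded up to 6, so 6 affirmative votes are needed; 5 voted in favor. Not satisfied.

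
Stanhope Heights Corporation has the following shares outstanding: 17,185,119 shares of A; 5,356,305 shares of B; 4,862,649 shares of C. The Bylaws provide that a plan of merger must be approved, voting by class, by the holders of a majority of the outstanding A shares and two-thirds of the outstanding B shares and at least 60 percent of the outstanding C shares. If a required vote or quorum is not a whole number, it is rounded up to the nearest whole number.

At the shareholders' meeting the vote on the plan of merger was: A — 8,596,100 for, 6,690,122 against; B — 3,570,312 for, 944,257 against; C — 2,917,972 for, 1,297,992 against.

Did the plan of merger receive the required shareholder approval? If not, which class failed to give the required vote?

A: a majority of 17185119 is 8592560; 8,592,560 required, 8,596,100 in favor — approved.
B: 2/3 of 5356305 = 3570870; 3,570,870 required, 3,570,312 in favor — not approved.
C: 3/5 of 4862649 = 2917589.40, rounded up to 2917590; 2,917,590 required, 2,917,972 in favor — approved.

Not approved — the B shares did not give the required vote.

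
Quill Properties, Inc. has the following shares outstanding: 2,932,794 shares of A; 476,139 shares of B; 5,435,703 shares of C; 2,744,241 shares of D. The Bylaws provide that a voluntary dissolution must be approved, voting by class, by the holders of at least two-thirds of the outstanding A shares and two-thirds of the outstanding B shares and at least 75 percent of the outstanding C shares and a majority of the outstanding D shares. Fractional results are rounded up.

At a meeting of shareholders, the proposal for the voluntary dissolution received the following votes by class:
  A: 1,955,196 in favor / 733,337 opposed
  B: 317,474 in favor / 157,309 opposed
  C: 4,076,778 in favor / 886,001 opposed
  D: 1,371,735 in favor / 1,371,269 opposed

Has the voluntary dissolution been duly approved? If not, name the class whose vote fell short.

Not approved — the D shares did not give the required vote.

A: 2/3 of 2932794 = 1955196; 1,955,196 required, 1,955,196 in favor — approved.
B: 2/3 of 476139 = 317426; 317,426 required, 317,474 in favor — approved.
C: 3/4 of 5435703 = 4076777.25, rounded up to 4076778; 4,076,778 required, 4,076,778 in favor — approved.
D: a majority of 2744241 is 1372121; 1,372,121 required, 1,371,735 in favor — not approved.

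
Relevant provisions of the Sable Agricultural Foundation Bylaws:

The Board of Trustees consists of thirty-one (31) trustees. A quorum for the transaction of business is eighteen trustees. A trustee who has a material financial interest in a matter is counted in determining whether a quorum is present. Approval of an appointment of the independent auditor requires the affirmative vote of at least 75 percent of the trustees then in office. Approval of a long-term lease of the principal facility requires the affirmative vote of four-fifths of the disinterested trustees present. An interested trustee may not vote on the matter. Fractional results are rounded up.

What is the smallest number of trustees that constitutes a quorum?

The quorum is fixed at 18.

18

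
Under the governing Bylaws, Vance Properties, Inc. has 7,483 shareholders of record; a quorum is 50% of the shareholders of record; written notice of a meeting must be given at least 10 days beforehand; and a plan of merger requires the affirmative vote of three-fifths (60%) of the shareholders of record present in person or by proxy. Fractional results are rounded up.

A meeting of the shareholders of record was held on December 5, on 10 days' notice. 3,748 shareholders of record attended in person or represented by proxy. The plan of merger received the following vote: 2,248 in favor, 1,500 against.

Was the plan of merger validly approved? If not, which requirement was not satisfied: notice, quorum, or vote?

Notice: 10 days given; 10 required. Satisfied.
Quorum: 50% of 7,483 = 3,741.50, rounded up to 3,742; 3,748 present. Satisfied.
Vote: requires three-fifths of those present (3,748); 3/5 of 3748 = 2248.80, rounded up to 2249, so 2,249 needed; 2,248 in favor. Not satisfied.

Invalid — vote requirement not satisfied.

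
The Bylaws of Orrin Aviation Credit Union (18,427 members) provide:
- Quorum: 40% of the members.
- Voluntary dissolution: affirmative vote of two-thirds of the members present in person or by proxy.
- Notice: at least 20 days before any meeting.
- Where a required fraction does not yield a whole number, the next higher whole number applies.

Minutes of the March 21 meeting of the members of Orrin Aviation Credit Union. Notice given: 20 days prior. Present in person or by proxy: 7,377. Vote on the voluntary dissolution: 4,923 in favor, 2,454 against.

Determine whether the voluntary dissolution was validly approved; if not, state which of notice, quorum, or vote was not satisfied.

Valid — all requirements satisfied.

Notice: 20 days given; 20 required. Satisfied.
Quorum: 40% of 18,427 = 7,370.80, rounded up to 7,371; 7,377 present. Satisfied.
Vote: requires two-thirds of those present (7,377); 2/3 of 7377 = 4918, so 4,918 needed; 4,923 in favor. Satisfied.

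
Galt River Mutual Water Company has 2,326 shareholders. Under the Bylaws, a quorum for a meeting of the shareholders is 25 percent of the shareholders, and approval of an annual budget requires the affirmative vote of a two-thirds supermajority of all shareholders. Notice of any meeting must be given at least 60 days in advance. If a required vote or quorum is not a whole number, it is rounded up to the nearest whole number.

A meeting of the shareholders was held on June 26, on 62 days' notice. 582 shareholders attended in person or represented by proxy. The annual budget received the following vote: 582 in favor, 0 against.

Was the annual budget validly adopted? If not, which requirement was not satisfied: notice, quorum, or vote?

Invalid — vote requirement not satisfied.

Notice: 62 days given; 60 required. Satisfied.
Quorum: 25% of 2,326 = 581.50, rounded up to 582; 582 present. Satisfied.
Vote: requires two-thirds of all shareholders (2,326); 2/3 of 2326 = 1550.67, rounded up to 1551, so 1,551 needed; 582 in favor. Not satisfied.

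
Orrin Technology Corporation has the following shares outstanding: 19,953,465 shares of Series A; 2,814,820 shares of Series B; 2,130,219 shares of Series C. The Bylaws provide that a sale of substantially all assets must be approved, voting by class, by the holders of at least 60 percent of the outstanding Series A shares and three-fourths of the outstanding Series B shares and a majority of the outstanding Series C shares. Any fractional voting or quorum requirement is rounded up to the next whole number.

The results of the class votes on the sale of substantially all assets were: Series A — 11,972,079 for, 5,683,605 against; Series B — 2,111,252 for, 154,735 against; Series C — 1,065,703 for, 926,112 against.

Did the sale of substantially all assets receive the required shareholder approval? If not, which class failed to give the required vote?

Series A: 3/5 of 19953465 = 11972079; 11,972,079 required, 11,972,079 in favor — approved.
Series B: 3/4 of 2814820 = 2111115; 2,111,115 required, 2,111,252 in favor — approved.
Series C: a majority of 2130219 is 1065110; 1,065,110 required, 1,065,703 in favor — approved.

Approved — every class gave the required vote.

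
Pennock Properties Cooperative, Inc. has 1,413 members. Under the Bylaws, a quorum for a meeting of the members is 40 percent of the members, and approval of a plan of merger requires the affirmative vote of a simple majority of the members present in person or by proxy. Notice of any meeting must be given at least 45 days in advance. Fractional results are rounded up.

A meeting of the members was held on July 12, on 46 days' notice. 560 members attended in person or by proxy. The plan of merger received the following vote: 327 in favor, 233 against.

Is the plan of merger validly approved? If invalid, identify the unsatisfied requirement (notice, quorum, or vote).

Invalid — quorum requirement not satisfied.

Notice: 46 days given; 45 required. Satisfied.
Quorum: 40% of 1,413 = 565.20, rounded up to 566; 560 present. Not satisfied.
Vote: requires a majority of those present (560); a majority of 560 is 281, so 281 needed; 327 in favor. Satisfied.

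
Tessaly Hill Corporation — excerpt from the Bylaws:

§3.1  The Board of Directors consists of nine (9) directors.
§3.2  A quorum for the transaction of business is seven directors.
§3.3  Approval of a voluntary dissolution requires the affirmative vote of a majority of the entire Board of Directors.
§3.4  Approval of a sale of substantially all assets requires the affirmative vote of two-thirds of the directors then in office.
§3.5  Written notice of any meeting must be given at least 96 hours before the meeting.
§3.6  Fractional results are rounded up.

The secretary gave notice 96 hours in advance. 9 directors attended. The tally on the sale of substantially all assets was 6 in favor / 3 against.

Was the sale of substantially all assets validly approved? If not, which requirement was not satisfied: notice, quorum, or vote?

Notice: 96 hours given; 96 required (96 ≥ 96). Satisfied.
Quorum: 9 present; quorum is 7. Satisfied.
Vote: the sale of substantially all assets requires two-thirds of the directors then in office (9). 2/3 of 9 = 6, so 6 affirmative votes are needed; 6 voted in favor. Satisfied.

Valid — all requirements satisfied.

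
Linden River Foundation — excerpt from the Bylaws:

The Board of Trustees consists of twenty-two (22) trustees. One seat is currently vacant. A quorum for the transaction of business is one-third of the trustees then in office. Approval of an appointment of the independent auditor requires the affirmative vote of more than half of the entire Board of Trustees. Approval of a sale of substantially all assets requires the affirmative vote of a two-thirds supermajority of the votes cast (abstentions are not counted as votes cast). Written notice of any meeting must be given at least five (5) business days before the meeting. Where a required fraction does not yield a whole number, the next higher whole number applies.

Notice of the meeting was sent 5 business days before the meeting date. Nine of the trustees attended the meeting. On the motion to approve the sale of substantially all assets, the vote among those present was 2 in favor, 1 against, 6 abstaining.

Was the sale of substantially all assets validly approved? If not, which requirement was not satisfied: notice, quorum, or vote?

Valid — all requirements satisfied.

Notice: 5 business days given; 5 required (5 ≥ 5). Satisfied.
Quorum: 9 present; quorum is 7. Satisfied.
Vote: the sale of substantially all assets requires two-thirds of the votes cast (9 present − 6 abstaining = 3). 2/3 of 3 = 2, so 2 affirmative votes are needed; 2 voted in favor. Satisfied.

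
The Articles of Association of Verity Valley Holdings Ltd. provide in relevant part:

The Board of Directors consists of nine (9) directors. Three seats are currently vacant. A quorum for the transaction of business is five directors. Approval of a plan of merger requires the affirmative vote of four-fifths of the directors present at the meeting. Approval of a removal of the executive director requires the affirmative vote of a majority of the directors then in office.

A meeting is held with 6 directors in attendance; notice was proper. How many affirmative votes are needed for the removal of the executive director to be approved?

The removal of the executive director requires a majority of the directors then in office (6).
A majority of 6 is 4.

4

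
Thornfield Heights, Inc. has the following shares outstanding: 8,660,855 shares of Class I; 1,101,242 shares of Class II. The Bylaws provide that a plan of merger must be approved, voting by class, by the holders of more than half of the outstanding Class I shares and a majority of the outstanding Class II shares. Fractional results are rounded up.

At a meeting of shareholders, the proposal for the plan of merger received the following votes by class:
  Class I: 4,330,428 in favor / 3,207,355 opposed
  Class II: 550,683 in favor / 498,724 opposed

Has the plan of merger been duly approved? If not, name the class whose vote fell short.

Approved — every class gave the required vote.

Class I: a majority of 8660855 is 4330428; 4,330,428 required, 4,330,428 in favor — approved.
Class II: a majority of 1101242 is 550622; 550,622 required, 550,683 in favor — approved.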